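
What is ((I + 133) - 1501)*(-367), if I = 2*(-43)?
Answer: 533618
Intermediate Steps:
I = -86
((I + 133) - 1501)*(-367) = ((-86 + 133) - 1501)*(-367) = (47 - 1501)*(-367) = -1454*(-367) = 533618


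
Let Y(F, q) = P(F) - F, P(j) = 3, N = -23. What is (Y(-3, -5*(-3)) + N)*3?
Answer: -51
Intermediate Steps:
Y(F, q) = 3 - F
(Y(-3, -5*(-3)) + N)*3 = ((3 - 1*(-3)) - 23)*3 = ((3 + 3) - 23)*3 = (6 - 23)*3 = -17*3 = -51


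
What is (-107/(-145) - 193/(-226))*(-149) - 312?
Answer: -17997123/32770 ≈ -549.20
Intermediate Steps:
(-107/(-145) - 193/(-226))*(-149) - 312 = (-107*(-1/145) - 193*(-1/226))*(-149) - 312 = (107/145 + 193/226)*(-149) - 312 = (52167/32770)*(-149) - 312 = -7772883/32770 - 312 = -17997123/32770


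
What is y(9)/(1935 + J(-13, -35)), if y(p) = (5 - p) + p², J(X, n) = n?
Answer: 77/1900 ≈ 0.040526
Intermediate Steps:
y(p) = 5 + p² - p
y(9)/(1935 + J(-13, -35)) = (5 + 9² - 1*9)/(1935 - 35) = (5 + 81 - 9)/1900 = 77*(1/1900) = 77/1900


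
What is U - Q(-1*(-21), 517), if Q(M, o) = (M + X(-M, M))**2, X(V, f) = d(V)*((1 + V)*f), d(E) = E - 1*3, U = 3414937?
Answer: -98615264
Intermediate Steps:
d(E) = -3 + E (d(E) = E - 3 = -3 + E)
X(V, f) = f*(1 + V)*(-3 + V) (X(V, f) = (-3 + V)*((1 + V)*f) = (-3 + V)*(f*(1 + V)) = f*(1 + V)*(-3 + V))
Q(M, o) = (M + M*(1 - M)*(-3 - M))**2
U - Q(-1*(-21), 517) = 3414937 - (-1*(-21))**2*(1 + (-1 - 1*(-21))*(3 - 1*(-21)))**2 = 3414937 - 21**2*(1 + (-1 + 21)*(3 + 21))**2 = 3414937 - 441*(1 + 20*24)**2 = 3414937 - 441*(1 + 480)**2 = 3414937 - 441*481**2 = 3414937 - 441*231361 = 3414937 - 1*102030201 = 3414937 - 102030201 = -98615264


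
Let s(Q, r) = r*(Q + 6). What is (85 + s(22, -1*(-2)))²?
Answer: 19881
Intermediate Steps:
s(Q, r) = r*(6 + Q)
(85 + s(22, -1*(-2)))² = (85 + (-1*(-2))*(6 + 22))² = (85 + 2*28)² = (85 + 56)² = 141² = 19881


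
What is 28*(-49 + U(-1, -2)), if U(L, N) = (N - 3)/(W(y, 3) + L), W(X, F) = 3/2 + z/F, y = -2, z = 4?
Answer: -15932/11 ≈ -1448.4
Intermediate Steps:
W(X, F) = 3/2 + 4/F
U(L, N) = (-3 + N)/(17/6 + L) (U(L, N) = (N - 3)/((3/2 + 4/3) + L) = (-3 + N)/((3/2 + 4*(⅓)) + L) = (-3 + N)/((3/2 + 4/3) + L) = (-3 + N)/(17/6 + L))
28*(-49 + U(-1, -2)) = 28*(-49 + 6*(-3 - 2)/(17 + 6*(-1))) = 28*(-49 + 6*(-5)/(17 - 6)) = 28*(-49 + 6*(-5)/11) = 28*(-49 + 6*(1/11)*(-5)) = 28*(-49 - 30/11) = 28*(-569/11) = -15932/11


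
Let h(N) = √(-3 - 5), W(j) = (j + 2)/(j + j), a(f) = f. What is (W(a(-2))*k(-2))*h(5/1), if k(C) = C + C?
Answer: 0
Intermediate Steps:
k(C) = 2*C
W(j) = (2 + j)/(2*j) (W(j) = (2 + j)/((2*j)) = (2 + j)*(1/(2*j)) = (2 + j)/(2*j))
h(N) = 2*I*√2 (h(N) = √(-8) = 2*I*√2)
(W(a(-2))*k(-2))*h(5/1) = (((½)*(2 - 2)/(-2))*(2*(-2)))*(2*I*√2) = (((½)*(-½)*0)*(-4))*(2*I*√2) = (0*(-4))*(2*I*√2) = 0*(2*I*√2) = 0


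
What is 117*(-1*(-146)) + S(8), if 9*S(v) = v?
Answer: 153746/9 ≈ 17083.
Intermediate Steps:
S(v) = v/9
117*(-1*(-146)) + S(8) = 117*(-1*(-146)) + (⅑)*8 = 117*146 + 8/9 = 17082 + 8/9 = 153746/9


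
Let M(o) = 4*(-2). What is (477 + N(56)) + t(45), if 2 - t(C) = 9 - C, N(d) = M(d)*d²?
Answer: -24573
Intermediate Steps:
M(o) = -8
N(d) = -8*d²
t(C) = -7 + C (t(C) = 2 - (9 - C) = 2 + (-9 + C) = -7 + C)
(477 + N(56)) + t(45) = (477 - 8*56²) + (-7 + 45) = (477 - 8*3136) + 38 = (477 - 25088) + 38 = -24611 + 38 = -24573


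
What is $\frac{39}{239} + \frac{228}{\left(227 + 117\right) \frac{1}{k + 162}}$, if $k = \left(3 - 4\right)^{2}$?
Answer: $\frac{2223903}{20554} \approx 108.2$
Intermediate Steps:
$k = 1$ ($k = \left(-1\right)^{2} = 1$)
$\frac{39}{239} + \frac{228}{\left(227 + 117\right) \frac{1}{k + 162}} = \frac{39}{239} + \frac{228}{\left(227 + 117\right) \frac{1}{1 + 162}} = 39 \cdot \frac{1}{239} + \frac{228}{344 \cdot \frac{1}{163}} = \frac{39}{239} + \frac{228}{344 \cdot \frac{1}{163}} = \frac{39}{239} + \frac{228}{\frac{344}{163}} = \frac{39}{239} + 228 \cdot \frac{163}{344} = \frac{39}{239} + \frac{9291}{86} = \frac{2223903}{20554}$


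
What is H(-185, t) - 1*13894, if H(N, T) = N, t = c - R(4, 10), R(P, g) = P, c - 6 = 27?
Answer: -14079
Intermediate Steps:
c = 33 (c = 6 + 27 = 33)
t = 29 (t = 33 - 1*4 = 33 - 4 = 29)
H(-185, t) - 1*13894 = -185 - 1*13894 = -185 - 13894 = -14079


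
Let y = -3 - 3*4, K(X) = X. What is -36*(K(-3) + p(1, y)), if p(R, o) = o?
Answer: 648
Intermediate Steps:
y = -15 (y = -3 - 12 = -15)
-36*(K(-3) + p(1, y)) = -36*(-3 - 15) = -36*(-18) = 648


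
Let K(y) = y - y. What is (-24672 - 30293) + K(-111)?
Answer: -54965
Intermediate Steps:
K(y) = 0
(-24672 - 30293) + K(-111) = (-24672 - 30293) + 0 = -54965 + 0 = -54965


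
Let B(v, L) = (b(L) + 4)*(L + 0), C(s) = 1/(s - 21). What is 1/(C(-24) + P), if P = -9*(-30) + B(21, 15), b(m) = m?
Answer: 45/24974 ≈ 0.0018019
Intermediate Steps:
C(s) = 1/(-21 + s)
B(v, L) = L*(4 + L) (B(v, L) = (L + 4)*(L + 0) = (4 + L)*L = L*(4 + L))
P = 555 (P = -9*(-30) + 15*(4 + 15) = 270 + 15*19 = 270 + 285 = 555)
1/(C(-24) + P) = 1/(1/(-21 - 24) + 555) = 1/(1/(-45) + 555) = 1/(-1/45 + 555) = 1/(24974/45) = 45/24974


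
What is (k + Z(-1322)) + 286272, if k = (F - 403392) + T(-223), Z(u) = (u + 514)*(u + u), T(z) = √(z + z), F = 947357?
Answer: 2966589 + I*√446 ≈ 2.9666e+6 + 21.119*I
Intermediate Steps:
T(z) = √2*√z (T(z) = √(2*z) = √2*√z)
Z(u) = 2*u*(514 + u) (Z(u) = (514 + u)*(2*u) = 2*u*(514 + u))
k = 543965 + I*√446 (k = (947357 - 403392) + √2*√(-223) = 543965 + √2*(I*√223) = 543965 + I*√446 ≈ 5.4397e+5 + 21.119*I)
(k + Z(-1322)) + 286272 = ((543965 + I*√446) + 2*(-1322)*(514 - 1322)) + 286272 = ((543965 + I*√446) + 2*(-1322)*(-808)) + 286272 = ((543965 + I*√446) + 2136352) + 286272 = (2680317 + I*√446) + 286272 = 2966589 + I*√446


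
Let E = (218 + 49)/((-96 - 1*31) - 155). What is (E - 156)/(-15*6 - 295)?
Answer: 14753/36190 ≈ 0.40765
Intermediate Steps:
E = -89/94 (E = 267/((-96 - 31) - 155) = 267/(-127 - 155) = 267/(-282) = 267*(-1/282) = -89/94 ≈ -0.94681)
(E - 156)/(-15*6 - 295) = (-89/94 - 156)/(-15*6 - 295) = -14753/(94*(-90 - 295)) = -14753/94/(-385) = -14753/94*(-1/385) = 14753/36190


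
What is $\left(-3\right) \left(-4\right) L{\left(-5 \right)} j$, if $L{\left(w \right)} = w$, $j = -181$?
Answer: $10860$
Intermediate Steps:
$\left(-3\right) \left(-4\right) L{\left(-5 \right)} j = \left(-3\right) \left(-4\right) \left(-5\right) \left(-181\right) = 12 \left(-5\right) \left(-181\right) = \left(-60\right) \left(-181\right) = 10860$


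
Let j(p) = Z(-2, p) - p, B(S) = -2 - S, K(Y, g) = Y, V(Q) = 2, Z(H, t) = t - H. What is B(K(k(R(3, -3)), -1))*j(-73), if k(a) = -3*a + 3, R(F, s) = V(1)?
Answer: 2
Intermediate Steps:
R(F, s) = 2
k(a) = 3 - 3*a
j(p) = 2 (j(p) = (p - 1*(-2)) - p = (p + 2) - p = (2 + p) - p = 2)
B(K(k(R(3, -3)), -1))*j(-73) = (-2 - (3 - 3*2))*2 = (-2 - (3 - 6))*2 = (-2 - 1*(-3))*2 = (-2 + 3)*2 = 1*2 = 2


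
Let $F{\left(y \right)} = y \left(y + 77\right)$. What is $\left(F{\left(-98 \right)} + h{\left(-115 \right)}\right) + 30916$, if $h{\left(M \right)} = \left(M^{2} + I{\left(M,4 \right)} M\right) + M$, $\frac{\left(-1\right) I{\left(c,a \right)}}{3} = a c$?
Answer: $-112616$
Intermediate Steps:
$I{\left(c,a \right)} = - 3 a c$
$h{\left(M \right)} = M - 11 M^{2}$ ($h{\left(M \right)} = \left(M^{2} + \left(-3\right) 4 M M\right) + M = \left(M^{2} + - 12 M M\right) + M = \left(M^{2} - 12 M^{2}\right) + M = - 11 M^{2} + M = M - 11 M^{2}$)
$F{\left(y \right)} = y \left(77 + y\right)$
$\left(F{\left(-98 \right)} + h{\left(-115 \right)}\right) + 30916 = \left(- 98 \left(77 - 98\right) - 115 \left(1 - -1265\right)\right) + 30916 = \left(\left(-98\right) \left(-21\right) - 115 \left(1 + 1265\right)\right) + 30916 = \left(2058 - 145590\right) + 30916 = -143532 + 30916 = -112616$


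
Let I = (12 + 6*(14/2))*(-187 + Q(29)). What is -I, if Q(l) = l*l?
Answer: -35316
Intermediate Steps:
Q(l) = l²
I = 35316 (I = (12 + 6*(14/2))*(-187 + 29²) = (12 + 6*(14*(½)))*(-187 + 841) = (12 + 6*7)*654 = (12 + 42)*654 = 54*654 = 35316)
-I = -1*35316 = -35316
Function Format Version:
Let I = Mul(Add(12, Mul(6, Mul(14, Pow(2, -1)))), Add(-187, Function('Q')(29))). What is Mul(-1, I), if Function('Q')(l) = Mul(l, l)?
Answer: -35316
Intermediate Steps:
Function('Q')(l) = Pow(l, 2)
I = 35316 (I = Mul(Add(12, Mul(6, Mul(14, Pow(2, -1)))), Add(-187, Pow(29, 2))) = Mul(Add(12, Mul(6, Mul(14, Rational(1, 2)))), Add(-187, 841)) = Mul(Add(12, Mul(6, 7)), 654) = Mul(Add(12, 42), 654) = Mul(54, 654) = 35316)
Mul(-1, I) = Mul(-1, 35316) = -35316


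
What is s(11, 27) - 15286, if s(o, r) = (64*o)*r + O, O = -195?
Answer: 3527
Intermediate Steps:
s(o, r) = -195 + 64*o*r (s(o, r) = (64*o)*r - 195 = 64*o*r - 195 = -195 + 64*o*r)
s(11, 27) - 15286 = (-195 + 64*11*27) - 15286 = (-195 + 19008) - 15286 = 18813 - 15286 = 3527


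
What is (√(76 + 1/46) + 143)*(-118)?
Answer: -16874 - 59*√160862/23 ≈ -17903.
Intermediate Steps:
(√(76 + 1/46) + 143)*(-118) = (√(3497/46) + 143)*(-118) = (√160862/46 + 143)*(-118) = (143 + √160862/46)*(-118) = -16874 - 59*√160862/23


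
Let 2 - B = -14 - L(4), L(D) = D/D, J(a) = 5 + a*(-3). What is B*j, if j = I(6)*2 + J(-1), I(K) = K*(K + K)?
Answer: 2584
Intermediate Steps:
I(K) = 2*K**2 (I(K) = K*(2*K) = 2*K**2)
J(a) = 5 - 3*a
L(D) = 1
j = 152 (j = (2*6**2)*2 + (5 - 3*(-1)) = (2*36)*2 + (5 + 3) = 72*2 + 8 = 144 + 8 = 152)
B = 17 (B = 2 - (-14 - 1*1) = 2 - (-14 - 1) = 2 - 1*(-15) = 2 + 15 = 17)
B*j = 17*152 = 2584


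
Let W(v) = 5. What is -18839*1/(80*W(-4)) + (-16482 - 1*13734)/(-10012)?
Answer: -44132417/1001200 ≈ -44.080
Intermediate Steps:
-18839*1/(80*W(-4)) + (-16482 - 1*13734)/(-10012) = -18839/((5*(-20))*(-4)) + (-16482 - 1*13734)/(-10012) = -18839/((-100*(-4))) + (-16482 - 13734)*(-1/10012) = -18839/400 - 30216*(-1/10012) = -18839*1/400 + 7554/2503 = -18839/400 + 7554/2503 = -44132417/1001200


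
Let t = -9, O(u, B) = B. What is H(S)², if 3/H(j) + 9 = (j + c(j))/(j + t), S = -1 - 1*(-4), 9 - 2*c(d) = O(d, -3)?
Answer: 4/49 ≈ 0.081633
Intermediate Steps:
c(d) = 6 (c(d) = 9/2 - ½*(-3) = 9/2 + 3/2 = 6)
S = 3 (S = -1 + 4 = 3)
H(j) = 3/(-9 + (6 + j)/(-9 + j)) (H(j) = 3/(-9 + (j + 6)/(j - 9)) = 3/(-9 + (6 + j)/(-9 + j)))
H(S)² = (3*(9 - 1*3)/(-87 + 8*3))² = (3*(9 - 3)/(-87 + 24))² = (3*6/(-63))² = (3*(-1/63)*6)² = (-2/7)² = 4/49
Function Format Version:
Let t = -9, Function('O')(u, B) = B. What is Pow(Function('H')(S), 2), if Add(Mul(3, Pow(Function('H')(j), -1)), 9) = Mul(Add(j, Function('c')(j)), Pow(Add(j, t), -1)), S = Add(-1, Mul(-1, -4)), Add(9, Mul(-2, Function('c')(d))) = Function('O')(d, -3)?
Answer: Rational(4, 49) ≈ 0.081633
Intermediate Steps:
Function('c')(d) = 6 (Function('c')(d) = Add(Rational(9, 2), Mul(Rational(-1, 2), -3)) = Add(Rational(9, 2), Rational(3, 2)) = 6)
S = 3 (S = Add(-1, 4) = 3)
Function('H')(j) = Mul(3, Pow(Add(-9, Mul(Pow(Add(-9, j), -1), Add(6, j))), -1)) (Function('H')(j) = Mul(3, Pow(Add(-9, Mul(Add(j, 6), Pow(Add(j, -9), -1))), -1)) = Mul(3, Pow(Add(-9, Mul(Add(6, j), Pow(Add(-9, j), -1))), -1)) = Mul(3, Pow(Add(-9, Mul(Pow(Add(-9, j), -1), Add(6, j))), -1)))
Pow(Function('H')(S), 2) = Pow(Mul(3, Pow(Add(-87, Mul(8, 3)), -1), Add(9, Mul(-1, 3))), 2) = Pow(Mul(3, Pow(Add(-87, 24), -1), Add(9, -3)), 2) = Pow(Mul(3, Pow(-63, -1), 6), 2) = Pow(Mul(3, Rational(-1, 63), 6), 2) = Pow(Rational(-2, 7), 2) = Rational(4, 49)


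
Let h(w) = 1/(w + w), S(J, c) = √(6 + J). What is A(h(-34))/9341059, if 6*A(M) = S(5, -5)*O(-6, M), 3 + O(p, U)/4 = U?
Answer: -205*√11/952788018 ≈ -7.1360e-7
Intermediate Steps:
O(p, U) = -12 + 4*U
h(w) = 1/(2*w)
A(M) = √11*(-12 + 4*M)/6 (A(M) = (√(6 + 5)*(-12 + 4*M))/6 = (√11*(-12 + 4*M))/6 = √11*(-12 + 4*M)/6)
A(h(-34))/9341059 = (2*√11*(-3 + (½)/(-34))/3)/9341059 = (2*√11*(-3 + (½)*(-1/34))/3)*(1/9341059) = (2*√11*(-3 - 1/68)/3)*(1/9341059) = ((⅔)*√11*(-205/68))*(1/9341059) = -205*√11/102*(1/9341059) = -205*√11/952788018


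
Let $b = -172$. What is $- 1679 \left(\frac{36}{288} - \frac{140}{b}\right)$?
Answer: $- \frac{542317}{344} \approx -1576.5$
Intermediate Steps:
$- 1679 \left(\frac{36}{288} - \frac{140}{b}\right) = - 1679 \left(\frac{36}{288} - \frac{140}{-172}\right) = - 1679 \left(36 \cdot \frac{1}{288} - - \frac{35}{43}\right) = - 1679 \left(\frac{1}{8} + \frac{35}{43}\right) = \left(-1679\right) \frac{323}{344} = - \frac{542317}{344}$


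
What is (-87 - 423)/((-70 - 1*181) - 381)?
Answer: 255/316 ≈ 0.80696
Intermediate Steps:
(-87 - 423)/((-70 - 1*181) - 381) = -510/((-70 - 181) - 381) = -510/(-251 - 381) = -510/(-632) = -510*(-1/632) = 255/316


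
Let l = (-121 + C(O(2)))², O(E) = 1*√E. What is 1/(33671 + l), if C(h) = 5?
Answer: 1/47127 ≈ 2.1219e-5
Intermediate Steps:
O(E) = √E
l = 13456 (l = (-121 + 5)² = (-116)² = 13456)
1/(33671 + l) = 1/(33671 + 13456) = 1/47127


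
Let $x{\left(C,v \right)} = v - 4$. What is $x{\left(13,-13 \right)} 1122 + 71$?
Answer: $-19003$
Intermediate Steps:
$x{\left(C,v \right)} = -4 + v$ ($x{\left(C,v \right)} = v - 4 = -4 + v$)
$x{\left(13,-13 \right)} 1122 + 71 = \left(-4 - 13\right) 1122 + 71 = \left(-17\right) 1122 + 71 = -19074 + 71 = -19003$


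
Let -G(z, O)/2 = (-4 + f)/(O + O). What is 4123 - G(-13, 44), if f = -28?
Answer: 45345/11 ≈ 4122.3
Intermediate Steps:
G(z, O) = 32/O (G(z, O) = -2*(-4 - 28)/(O + O) = -(-64)/(2*O) = -(-64)*1/(2*O) = -(-32)/O = 32/O)
4123 - G(-13, 44) = 4123 - 32/44 = 4123 - 1*8/11 = 4123 - 8/11 = 45345/11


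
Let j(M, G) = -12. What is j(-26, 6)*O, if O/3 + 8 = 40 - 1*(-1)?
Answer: -1188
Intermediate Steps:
O = 99 (O = -24 + 3*(40 - 1*(-1)) = -24 + 3*(40 + 1) = -24 + 3*41 = -24 + 123 = 99)
j(-26, 6)*O = -12*99 = -1188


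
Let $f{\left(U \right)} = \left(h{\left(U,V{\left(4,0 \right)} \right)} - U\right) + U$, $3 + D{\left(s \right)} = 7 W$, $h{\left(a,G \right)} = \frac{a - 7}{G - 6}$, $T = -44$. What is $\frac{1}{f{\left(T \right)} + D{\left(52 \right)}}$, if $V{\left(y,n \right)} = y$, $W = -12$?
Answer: $- \frac{2}{123} \approx -0.01626$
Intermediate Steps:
$h{\left(a,G \right)} = \frac{-7 + a}{-6 + G}$
$D{\left(s \right)} = -87$ ($D{\left(s \right)} = -3 + 7 \left(-12\right) = -3 - 84 = -87$)
$f{\left(U \right)} = \frac{7}{2} - \frac{U}{2}$ ($f{\left(U \right)} = \left(\frac{-7 + U}{-6 + 4} - U\right) + U = \left(\frac{-7 + U}{-2} - U\right) + U = \left(- \frac{-7 + U}{2} - U\right) + U = \left(\left(\frac{7}{2} - \frac{U}{2}\right) - U\right) + U = \left(\frac{7}{2} - \frac{3 U}{2}\right) + U = \frac{7}{2} - \frac{U}{2}$)
$\frac{1}{f{\left(T \right)} + D{\left(52 \right)}} = \frac{1}{\left(\frac{7}{2} - -22\right) - 87} = \frac{1}{\left(\frac{7}{2} + 22\right) - 87} = \frac{1}{\frac{51}{2} - 87} = \frac{1}{- \frac{123}{2}} = - \frac{2}{123}$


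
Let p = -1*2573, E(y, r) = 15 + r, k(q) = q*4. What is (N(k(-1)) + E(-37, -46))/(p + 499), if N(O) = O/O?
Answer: 15/1037 ≈ 0.014465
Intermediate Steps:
k(q) = 4*q
N(O) = 1
p = -2573
(N(k(-1)) + E(-37, -46))/(p + 499) = (1 + (15 - 46))/(-2573 + 499) = (1 - 31)/(-2074) = -30*(-1/2074) = 15/1037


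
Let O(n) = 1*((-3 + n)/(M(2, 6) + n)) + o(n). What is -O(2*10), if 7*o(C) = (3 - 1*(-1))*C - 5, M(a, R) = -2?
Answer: -1469/126 ≈ -11.659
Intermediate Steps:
o(C) = -5/7 + 4*C/7 (o(C) = ((3 - 1*(-1))*C - 5)/7 = ((3 + 1)*C - 5)/7 = (4*C - 5)/7 = (-5 + 4*C)/7 = -5/7 + 4*C/7)
O(n) = -5/7 + 4*n/7 + (-3 + n)/(-2 + n) (O(n) = 1*((-3 + n)/(-2 + n)) + (-5/7 + 4*n/7) = (-3 + n)/(-2 + n) + (-5/7 + 4*n/7) = -5/7 + 4*n/7 + (-3 + n)/(-2 + n))
-O(2*10) = -(-11 - 2*10 + (2*10)*(-5 + 4*(2*10)))/(7*(-2 + 2*10)) = -(-11 - 1*20 + 20*(-5 + 4*20))/(7*(-2 + 20)) = -(-11 - 20 + 20*(-5 + 80))/(7*18) = -(-11 - 20 + 20*75)/(7*18) = -(-11 - 20 + 1500)/(7*18) = -1469/(7*18) = -1*1469/126 = -1469/126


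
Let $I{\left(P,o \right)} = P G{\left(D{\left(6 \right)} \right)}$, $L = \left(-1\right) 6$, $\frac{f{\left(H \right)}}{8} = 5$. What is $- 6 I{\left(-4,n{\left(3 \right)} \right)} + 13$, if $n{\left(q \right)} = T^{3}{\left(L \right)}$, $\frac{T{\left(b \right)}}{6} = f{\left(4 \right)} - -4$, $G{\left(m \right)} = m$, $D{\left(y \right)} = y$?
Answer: $157$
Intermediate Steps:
$f{\left(H \right)} = 40$ ($f{\left(H \right)} = 8 \cdot 5 = 40$)
$L = -6$
$T{\left(b \right)} = 264$ ($T{\left(b \right)} = 6 \left(40 - -4\right) = 6 \left(40 + 4\right) = 6 \cdot 44 = 264$)
$n{\left(q \right)} = 18399744$ ($n{\left(q \right)} = 264^{3} = 18399744$)
$I{\left(P,o \right)} = 6 P$ ($I{\left(P,o \right)} = P 6 = 6 P$)
$- 6 I{\left(-4,n{\left(3 \right)} \right)} + 13 = - 6 \cdot 6 \left(-4\right) + 13 = \left(-6\right) \left(-24\right) + 13 = 144 + 13 = 157$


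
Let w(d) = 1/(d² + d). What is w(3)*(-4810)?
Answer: -2405/6 ≈ -400.83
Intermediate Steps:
w(d) = 1/(d + d²)
w(3)*(-4810) = (1/(3*(1 + 3)))*(-4810) = ((⅓)/4)*(-4810) = ((⅓)*(¼))*(-4810) = (1/12)*(-4810) = -2405/6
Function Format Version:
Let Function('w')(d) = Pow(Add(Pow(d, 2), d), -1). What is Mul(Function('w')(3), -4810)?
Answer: Rational(-2405, 6) ≈ -400.83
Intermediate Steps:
Function('w')(d) = Pow(Add(d, Pow(d, 2)), -1)
Mul(Function('w')(3), -4810) = Mul(Mul(Pow(3, -1), Pow(Add(1, 3), -1)), -4810) = Mul(Mul(Rational(1, 3), Pow(4, -1)), -4810) = Mul(Mul(Rational(1, 3), Rational(1, 4)), -4810) = Mul(Rational(1, 12), -4810) = Rational(-2405, 6)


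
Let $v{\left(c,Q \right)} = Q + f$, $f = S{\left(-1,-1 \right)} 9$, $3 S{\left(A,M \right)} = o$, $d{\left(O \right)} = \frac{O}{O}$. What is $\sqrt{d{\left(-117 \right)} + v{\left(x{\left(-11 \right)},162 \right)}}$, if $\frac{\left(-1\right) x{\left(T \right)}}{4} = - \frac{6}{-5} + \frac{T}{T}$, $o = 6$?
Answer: $\sqrt{181} \approx 13.454$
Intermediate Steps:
$d{\left(O \right)} = 1$
$x{\left(T \right)} = - \frac{44}{5}$ ($x{\left(T \right)} = - 4 \left(- \frac{6}{-5} + \frac{T}{T}\right) = - 4 \left(\left(-6\right) \left(- \frac{1}{5}\right) + 1\right) = - 4 \left(\frac{6}{5} + 1\right) = \left(-4\right) \frac{11}{5} = - \frac{44}{5}$)
$S{\left(A,M \right)} = 2$ ($S{\left(A,M \right)} = \frac{1}{3} \cdot 6 = 2$)
$f = 18$ ($f = 2 \cdot 9 = 18$)
$v{\left(c,Q \right)} = 18 + Q$ ($v{\left(c,Q \right)} = Q + 18 = 18 + Q$)
$\sqrt{d{\left(-117 \right)} + v{\left(x{\left(-11 \right)},162 \right)}} = \sqrt{1 + \left(18 + 162\right)} = \sqrt{1 + 180} = \sqrt{181}$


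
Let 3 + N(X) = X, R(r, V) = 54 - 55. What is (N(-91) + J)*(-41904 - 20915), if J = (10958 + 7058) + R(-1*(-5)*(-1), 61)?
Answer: -1125779299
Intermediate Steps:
R(r, V) = -1
N(X) = -3 + X
J = 18015 (J = (10958 + 7058) - 1 = 18016 - 1 = 18015)
(N(-91) + J)*(-41904 - 20915) = ((-3 - 91) + 18015)*(-41904 - 20915) = (-94 + 18015)*(-62819) = 17921*(-62819) = -1125779299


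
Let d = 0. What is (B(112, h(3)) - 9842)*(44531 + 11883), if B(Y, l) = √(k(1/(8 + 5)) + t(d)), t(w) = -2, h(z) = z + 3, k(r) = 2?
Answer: -555226588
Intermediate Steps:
h(z) = 3 + z
B(Y, l) = 0 (B(Y, l) = √(2 - 2) = √0 = 0)
(B(112, h(3)) - 9842)*(44531 + 11883) = (0 - 9842)*(44531 + 11883) = -9842*56414 = -555226588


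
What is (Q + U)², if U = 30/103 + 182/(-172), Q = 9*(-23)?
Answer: 3387068479201/78464164 ≈ 43167.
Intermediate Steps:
Q = -207
U = -6793/8858 (U = 30*(1/103) + 182*(-1/172) = 30/103 - 91/86 = -6793/8858 ≈ -0.76688)
(Q + U)² = (-207 - 6793/8858)² = (-1840399/8858)² = 3387068479201/78464164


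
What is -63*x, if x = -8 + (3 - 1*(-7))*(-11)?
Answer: 7434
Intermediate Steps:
x = -118 (x = -8 + (3 + 7)*(-11) = -8 + 10*(-11) = -8 - 110 = -118)
-63*x = -63*(-118) = 7434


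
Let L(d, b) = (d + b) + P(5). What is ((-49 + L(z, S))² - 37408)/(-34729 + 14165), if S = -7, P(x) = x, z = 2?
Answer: 35007/20564 ≈ 1.7023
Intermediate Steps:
L(d, b) = 5 + b + d (L(d, b) = (d + b) + 5 = (b + d) + 5 = 5 + b + d)
((-49 + L(z, S))² - 37408)/(-34729 + 14165) = ((-49 + (5 - 7 + 2))² - 37408)/(-34729 + 14165) = ((-49 + 0)² - 37408)/(-20564) = ((-49)² - 37408)*(-1/20564) = (2401 - 37408)*(-1/20564) = -35007*(-1/20564) = 35007/20564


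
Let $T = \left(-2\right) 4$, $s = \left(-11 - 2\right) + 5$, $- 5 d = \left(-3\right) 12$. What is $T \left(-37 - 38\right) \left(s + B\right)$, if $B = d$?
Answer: $-480$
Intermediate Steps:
$d = \frac{36}{5}$ ($d = - \frac{\left(-3\right) 12}{5} = \left(- \frac{1}{5}\right) \left(-36\right) = \frac{36}{5} \approx 7.2$)
$s = -8$ ($s = -13 + 5 = -8$)
$T = -8$
$B = \frac{36}{5} \approx 7.2$
$T \left(-37 - 38\right) \left(s + B\right) = - 8 \left(-37 - 38\right) \left(-8 + \frac{36}{5}\right) = - 8 \left(\left(-75\right) \left(- \frac{4}{5}\right)\right) = \left(-8\right) 60 = -480$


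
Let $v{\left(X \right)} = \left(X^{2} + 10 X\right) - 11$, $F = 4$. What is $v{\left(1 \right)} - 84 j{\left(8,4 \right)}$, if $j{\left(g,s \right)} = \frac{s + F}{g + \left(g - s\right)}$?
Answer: $-56$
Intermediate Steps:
$v{\left(X \right)} = -11 + X^{2} + 10 X$
$j{\left(g,s \right)} = \frac{4 + s}{- s + 2 g}$ ($j{\left(g,s \right)} = \frac{s + 4}{g + \left(g - s\right)} = \frac{4 + s}{- s + 2 g}$)
$v{\left(1 \right)} - 84 j{\left(8,4 \right)} = \left(-11 + 1^{2} + 10 \cdot 1\right) - 84 \frac{4 + 4}{\left(-1\right) 4 + 2 \cdot 8} = \left(-11 + 1 + 10\right) - 84 \frac{1}{-4 + 16} \cdot 8 = 0 - 84 \cdot \frac{1}{12} \cdot 8 = 0 - 56 = -56$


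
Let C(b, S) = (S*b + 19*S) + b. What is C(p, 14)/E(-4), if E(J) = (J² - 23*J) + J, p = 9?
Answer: 401/104 ≈ 3.8558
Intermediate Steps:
C(b, S) = b + 19*S + S*b (C(b, S) = (19*S + S*b) + b = b + 19*S + S*b)
E(J) = J² - 22*J
C(p, 14)/E(-4) = (9 + 19*14 + 14*9)/((-4*(-22 - 4))) = (9 + 266 + 126)/((-4*(-26))) = 401/104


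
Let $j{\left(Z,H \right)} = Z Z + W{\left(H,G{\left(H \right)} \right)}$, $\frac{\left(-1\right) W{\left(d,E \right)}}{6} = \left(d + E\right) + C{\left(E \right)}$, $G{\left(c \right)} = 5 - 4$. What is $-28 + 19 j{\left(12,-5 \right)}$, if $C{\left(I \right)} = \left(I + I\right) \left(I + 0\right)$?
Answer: $2936$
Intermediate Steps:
$G{\left(c \right)} = 1$ ($G{\left(c \right)} = 5 - 4 = 1$)
$C{\left(I \right)} = 2 I^{2}$ ($C{\left(I \right)} = 2 I I = 2 I^{2}$)
$W{\left(d,E \right)} = - 12 E^{2} - 6 E - 6 d$ ($W{\left(d,E \right)} = - 6 \left(\left(d + E\right) + 2 E^{2}\right) = - 6 \left(\left(E + d\right) + 2 E^{2}\right) = - 6 \left(E + d + 2 E^{2}\right) = - 12 E^{2} - 6 E - 6 d$)
$j{\left(Z,H \right)} = -18 + Z^{2} - 6 H$ ($j{\left(Z,H \right)} = Z Z - \left(6 + 12 + 6 H\right) = Z^{2} - \left(18 + 6 H\right) = -18 + Z^{2} - 6 H$)
$-28 + 19 j{\left(12,-5 \right)} = -28 + 19 \left(-18 + 12^{2} - -30\right) = -28 + 19 \left(-18 + 144 + 30\right) = -28 + 19 \cdot 156 = -28 + 2964 = 2936$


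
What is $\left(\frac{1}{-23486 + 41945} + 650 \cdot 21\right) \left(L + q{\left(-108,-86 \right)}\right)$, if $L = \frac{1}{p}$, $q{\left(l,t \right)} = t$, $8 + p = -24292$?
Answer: $- \frac{75222491783593}{64079100} \approx -1.1739 \cdot 10^{6}$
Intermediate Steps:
$p = -24300$ ($p = -8 - 24292 = -24300$)
$L = - \frac{1}{24300}$ ($L = \frac{1}{-24300} = - \frac{1}{24300} \approx -4.1152 \cdot 10^{-5}$)
$\left(\frac{1}{-23486 + 41945} + 650 \cdot 21\right) \left(L + q{\left(-108,-86 \right)}\right) = \left(\frac{1}{-23486 + 41945} + 650 \cdot 21\right) \left(- \frac{1}{24300} - 86\right) = \left(\frac{1}{18459} + 13650\right) \left(- \frac{2089801}{24300}\right) = \frac{251965351}{18459} \left(- \frac{2089801}{24300}\right) = - \frac{75222491783593}{64079100}$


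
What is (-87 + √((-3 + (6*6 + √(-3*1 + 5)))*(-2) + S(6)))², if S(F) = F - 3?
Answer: (87 - I*√(63 + 2*√2))² ≈ 7503.2 - 1411.7*I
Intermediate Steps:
S(F) = -3 + F
(-87 + √((-3 + (6*6 + √(-3*1 + 5)))*(-2) + S(6)))² = (-87 + √((-3 + (6*6 + √(-3*1 + 5)))*(-2) + (-3 + 6)))² = (-87 + √((-3 + (36 + √(-3 + 5)))*(-2) + 3))² = (-87 + √((-3 + (36 + √2))*(-2) + 3))² = (-87 + √((33 + √2)*(-2) + 3))² = (-87 + √((-66 - 2*√2) + 3))² = (-87 + √(-63 - 2*√2))²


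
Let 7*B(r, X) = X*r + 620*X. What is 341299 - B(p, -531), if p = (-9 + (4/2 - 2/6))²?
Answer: 2746869/7 ≈ 3.9241e+5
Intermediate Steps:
p = 484/9 (p = (-9 + (4*(½) - 2*⅙))² = (-9 + (2 - ⅓))² = (-9 + 5/3)² = (-22/3)² = 484/9 ≈ 53.778)
B(r, X) = 620*X/7 + X*r/7 (B(r, X) = (X*r + 620*X)/7 = (620*X + X*r)/7 = 620*X/7 + X*r/7)
341299 - B(p, -531) = 341299 - (-531)*(620 + 484/9)/7 = 341299 - (-531)*6064/(7*9) = 341299 - 1*(-357776/7) = 341299 + 357776/7 = 2746869/7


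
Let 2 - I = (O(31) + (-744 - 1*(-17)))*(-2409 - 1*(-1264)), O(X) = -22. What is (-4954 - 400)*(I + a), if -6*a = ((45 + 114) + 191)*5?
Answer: 13779504136/3 ≈ 4.5932e+9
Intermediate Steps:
I = -857603 (I = 2 - (-22 + (-744 - 1*(-17)))*(-2409 - 1*(-1264)) = 2 - (-22 + (-744 + 17))*(-2409 + 1264) = 2 - (-22 - 727)*(-1145) = 2 - (-749)*(-1145) = 2 - 1*857605 = 2 - 857605 = -857603)
a = -875/3 (a = -((45 + 114) + 191)*5/6 = -(159 + 191)*5/6 = -175*5/3 = -1/6*1750 = -875/3 ≈ -291.67)
(-4954 - 400)*(I + a) = (-4954 - 400)*(-857603 - 875/3) = -5354*(-2573684/3) = 13779504136/3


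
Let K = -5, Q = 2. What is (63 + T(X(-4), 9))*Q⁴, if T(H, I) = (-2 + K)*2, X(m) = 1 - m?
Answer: 784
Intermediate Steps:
T(H, I) = -14 (T(H, I) = (-2 - 5)*2 = -7*2 = -14)
(63 + T(X(-4), 9))*Q⁴ = (63 - 14)*2⁴ = 49*16 = 784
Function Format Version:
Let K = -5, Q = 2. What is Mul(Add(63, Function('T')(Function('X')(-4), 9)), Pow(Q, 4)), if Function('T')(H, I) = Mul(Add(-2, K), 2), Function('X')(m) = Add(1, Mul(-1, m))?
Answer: 784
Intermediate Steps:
Function('T')(H, I) = -14 (Function('T')(H, I) = Mul(Add(-2, -5), 2) = Mul(-7, 2) = -14)
Mul(Add(63, Function('T')(Function('X')(-4), 9)), Pow(Q, 4)) = Mul(Add(63, -14), Pow(2, 4)) = Mul(49, 16) = 784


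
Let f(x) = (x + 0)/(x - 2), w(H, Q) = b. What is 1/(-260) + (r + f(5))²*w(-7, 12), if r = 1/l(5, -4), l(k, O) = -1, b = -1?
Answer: -1049/2340 ≈ -0.44829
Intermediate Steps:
w(H, Q) = -1
f(x) = x/(-2 + x)
r = -1 (r = 1/(-1) = -1)
1/(-260) + (r + f(5))²*w(-7, 12) = 1/(-260) + (-1 + 5/(-2 + 5))²*(-1) = -1/260 + (-1 + 5/3)²*(-1) = -1/260 + (⅔)²*(-1) = -1/260 + (4/9)*(-1) = -1/260 - 4/9 = -1049/2340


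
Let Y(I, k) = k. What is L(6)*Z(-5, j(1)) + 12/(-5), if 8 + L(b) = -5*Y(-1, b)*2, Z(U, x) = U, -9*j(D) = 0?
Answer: 1688/5 ≈ 337.60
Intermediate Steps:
j(D) = 0 (j(D) = -1/9*0 = 0)
L(b) = -8 - 10*b (L(b) = -8 - 5*b*2 = -8 - 10*b)
L(6)*Z(-5, j(1)) + 12/(-5) = (-8 - 10*6)*(-5) + 12/(-5) = (-8 - 60)*(-5) + 12*(-1/5) = -68*(-5) - 12/5 = 340 - 12/5 = 1688/5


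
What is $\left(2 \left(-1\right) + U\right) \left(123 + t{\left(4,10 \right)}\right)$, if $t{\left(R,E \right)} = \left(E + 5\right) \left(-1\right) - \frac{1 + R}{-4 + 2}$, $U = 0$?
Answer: $-221$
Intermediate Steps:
$t{\left(R,E \right)} = - \frac{9}{2} + \frac{R}{2} - E$ ($t{\left(R,E \right)} = \left(5 + E\right) \left(-1\right) - \frac{1 + R}{-2} = \left(-5 - E\right) - \left(1 + R\right) \left(- \frac{1}{2}\right) = \left(-5 - E\right) - \left(- \frac{1}{2} - \frac{R}{2}\right) = \left(-5 - E\right) + \left(\frac{1}{2} + \frac{R}{2}\right) = - \frac{9}{2} + \frac{R}{2} - E$)
$\left(2 \left(-1\right) + U\right) \left(123 + t{\left(4,10 \right)}\right) = \left(2 \left(-1\right) + 0\right) \left(123 - \frac{25}{2}\right) = \left(-2 + 0\right) \left(123 - \frac{25}{2}\right) = - 2 \left(123 - \frac{25}{2}\right) = \left(-2\right) \frac{221}{2} = -221$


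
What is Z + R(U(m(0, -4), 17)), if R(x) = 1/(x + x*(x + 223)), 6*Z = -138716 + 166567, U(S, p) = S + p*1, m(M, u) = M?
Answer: 114105553/24582 ≈ 4641.8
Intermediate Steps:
U(S, p) = S + p
Z = 27851/6 (Z = (-138716 + 166567)/6 = (1/6)*27851 = 27851/6 ≈ 4641.8)
R(x) = 1/(x + x*(223 + x))
Z + R(U(m(0, -4), 17)) = 27851/6 + 1/((0 + 17)*(224 + (0 + 17))) = 27851/6 + 1/(17*(224 + 17)) = 27851/6 + (1/17)/241 = 27851/6 + (1/17)*(1/241) = 27851/6 + 1/4097 = 114105553/24582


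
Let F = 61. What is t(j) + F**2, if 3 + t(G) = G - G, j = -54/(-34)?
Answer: 3718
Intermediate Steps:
j = 27/17 (j = -54*(-1/34) = 27/17 ≈ 1.5882)
t(G) = -3 (t(G) = -3 + (G - G) = -3 + 0 = -3)
t(j) + F**2 = -3 + 61**2 = -3 + 3721 = 3718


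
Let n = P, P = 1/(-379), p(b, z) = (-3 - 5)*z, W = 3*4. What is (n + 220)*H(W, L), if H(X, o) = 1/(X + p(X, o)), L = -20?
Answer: 83379/65188 ≈ 1.2791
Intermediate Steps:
W = 12
p(b, z) = -8*z
P = -1/379 ≈ -0.0026385
n = -1/379 ≈ -0.0026385
H(X, o) = 1/(X - 8*o)
(n + 220)*H(W, L) = (-1/379 + 220)/(12 - 8*(-20)) = 83379/(379*(12 + 160)) = (83379/379)/172 = (83379/379)*(1/172) = 83379/65188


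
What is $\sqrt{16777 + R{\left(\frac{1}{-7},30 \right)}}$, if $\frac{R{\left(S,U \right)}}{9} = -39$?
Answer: $\sqrt{16426} \approx 128.16$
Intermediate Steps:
$R{\left(S,U \right)} = -351$ ($R{\left(S,U \right)} = 9 \left(-39\right) = -351$)
$\sqrt{16777 + R{\left(\frac{1}{-7},30 \right)}} = \sqrt{16777 - 351} = \sqrt{16426}$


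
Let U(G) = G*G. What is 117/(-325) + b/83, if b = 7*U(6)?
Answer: 5553/2075 ≈ 2.6761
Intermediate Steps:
U(G) = G²
b = 252 (b = 7*6² = 7*36 = 252)
117/(-325) + b/83 = 117/(-325) + 252/83 = 117*(-1/325) + 252*(1/83) = -9/25 + 252/83 = 5553/2075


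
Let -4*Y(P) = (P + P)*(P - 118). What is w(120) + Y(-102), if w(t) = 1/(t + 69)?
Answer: -2120579/189 ≈ -11220.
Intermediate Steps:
w(t) = 1/(69 + t)
Y(P) = -P*(-118 + P)/2 (Y(P) = -(P + P)*(P - 118)/4 = -2*P*(-118 + P)/4 = -P*(-118 + P)/2)
w(120) + Y(-102) = 1/(69 + 120) + (½)*(-102)*(118 - 1*(-102)) = 1/189 + (½)*(-102)*(118 + 102) = 1/189 + (½)*(-102)*220 = 1/189 - 11220 = -2120579/189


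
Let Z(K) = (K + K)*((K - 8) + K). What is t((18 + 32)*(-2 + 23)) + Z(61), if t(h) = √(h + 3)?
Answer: 13908 + 9*√13 ≈ 13940.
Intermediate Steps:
Z(K) = 2*K*(-8 + 2*K) (Z(K) = (2*K)*((-8 + K) + K) = (2*K)*(-8 + 2*K) = 2*K*(-8 + 2*K))
t(h) = √(3 + h)
t((18 + 32)*(-2 + 23)) + Z(61) = √(3 + (18 + 32)*(-2 + 23)) + 4*61*(-4 + 61) = √(3 + 50*21) + 4*61*57 = √(3 + 1050) + 13908 = √1053 + 13908 = 9*√13 + 13908 = 13908 + 9*√13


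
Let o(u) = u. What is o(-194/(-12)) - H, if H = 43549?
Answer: -261197/6 ≈ -43533.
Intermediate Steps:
o(-194/(-12)) - H = -194/(-12) - 1*43549 = -194*(-1/12) - 43549 = 97/6 - 43549 = -261197/6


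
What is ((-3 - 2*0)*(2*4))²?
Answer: 576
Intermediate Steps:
((-3 - 2*0)*(2*4))² = ((-3 + 0)*8)² = (-3*8)² = (-24)² = 576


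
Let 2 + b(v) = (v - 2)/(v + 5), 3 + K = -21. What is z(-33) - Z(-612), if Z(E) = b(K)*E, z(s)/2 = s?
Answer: -8598/19 ≈ -452.53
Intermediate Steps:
K = -24 (K = -3 - 21 = -24)
z(s) = 2*s
b(v) = -2 + (-2 + v)/(5 + v) (b(v) = -2 + (v - 2)/(v + 5) = -2 + (-2 + v)/(5 + v))
Z(E) = -12*E/19 (Z(E) = ((-12 - 1*(-24))/(5 - 24))*E = ((-12 + 24)/(-19))*E = (-1/19*12)*E = -12*E/19)
z(-33) - Z(-612) = 2*(-33) - (-12)*(-612)/19 = -66 - 1*7344/19 = -66 - 7344/19 = -8598/19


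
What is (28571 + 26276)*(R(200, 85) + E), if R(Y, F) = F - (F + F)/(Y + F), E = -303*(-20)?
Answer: 19209119657/57 ≈ 3.3700e+8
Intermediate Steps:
E = 6060
R(Y, F) = F - 2*F/(F + Y)
(28571 + 26276)*(R(200, 85) + E) = (28571 + 26276)*(85*(-2 + 85 + 200)/(85 + 200) + 6060) = 54847*(85*283/285 + 6060) = 54847*(85*(1/285)*283 + 6060) = 54847*(4811/57 + 6060) = 54847*(350231/57) = 19209119657/57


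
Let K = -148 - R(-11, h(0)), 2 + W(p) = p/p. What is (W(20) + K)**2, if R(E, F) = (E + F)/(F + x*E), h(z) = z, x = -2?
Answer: 88209/4 ≈ 22052.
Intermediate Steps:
W(p) = -1 (W(p) = -2 + p/p = -2 + 1 = -1)
R(E, F) = (E + F)/(F - 2*E)
K = -295/2 (K = -148 - (-11 + 0)/(0 - 2*(-11)) = -148 - (-11)/(0 + 22) = -148 - (-11)/22 = -148 - 1*(-1/2) = -148 + 1/2 = -295/2 ≈ -147.50)
(W(20) + K)**2 = (-1 - 295/2)**2 = (-297/2)**2 = 88209/4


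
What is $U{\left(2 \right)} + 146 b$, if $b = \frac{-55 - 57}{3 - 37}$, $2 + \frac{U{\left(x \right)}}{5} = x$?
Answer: $\frac{8176}{17} \approx 480.94$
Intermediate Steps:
$U{\left(x \right)} = -10 + 5 x$
$b = \frac{56}{17}$ ($b = - \frac{112}{-34} = \left(-112\right) \left(- \frac{1}{34}\right) = \frac{56}{17} \approx 3.2941$)
$U{\left(2 \right)} + 146 b = \left(-10 + 5 \cdot 2\right) + 146 \cdot \frac{56}{17} = \left(-10 + 10\right) + \frac{8176}{17} = 0 + \frac{8176}{17} = \frac{8176}{17}$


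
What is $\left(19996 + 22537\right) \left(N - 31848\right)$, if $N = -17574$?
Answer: $-2102065926$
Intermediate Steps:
$\left(19996 + 22537\right) \left(N - 31848\right) = \left(19996 + 22537\right) \left(-17574 - 31848\right) = 42533 \left(-49422\right) = -2102065926$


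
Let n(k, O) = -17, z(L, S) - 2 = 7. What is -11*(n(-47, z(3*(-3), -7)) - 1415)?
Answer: 15752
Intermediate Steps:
z(L, S) = 9 (z(L, S) = 2 + 7 = 9)
-11*(n(-47, z(3*(-3), -7)) - 1415) = -11*(-17 - 1415) = -11*(-1432) = 15752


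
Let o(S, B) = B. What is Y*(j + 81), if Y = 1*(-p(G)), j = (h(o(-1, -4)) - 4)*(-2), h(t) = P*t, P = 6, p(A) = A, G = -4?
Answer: 548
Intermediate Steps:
h(t) = 6*t
j = 56 (j = (6*(-4) - 4)*(-2) = (-24 - 4)*(-2) = -28*(-2) = 56)
Y = 4 (Y = 1*(-1*(-4)) = 1*4 = 4)
Y*(j + 81) = 4*(56 + 81) = 4*137 = 548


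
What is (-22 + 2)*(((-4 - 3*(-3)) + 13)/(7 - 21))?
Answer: 180/7 ≈ 25.714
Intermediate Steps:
(-22 + 2)*(((-4 - 3*(-3)) + 13)/(7 - 21)) = -20*((-4 + 9) + 13)/(-14) = -20*(5 + 13)*(-1)/14 = -360*(-1)/14 = -20*(-9/7) = 180/7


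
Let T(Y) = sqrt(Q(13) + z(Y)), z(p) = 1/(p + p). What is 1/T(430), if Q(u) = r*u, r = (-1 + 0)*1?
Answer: -2*I*sqrt(2403485)/11179 ≈ -0.27736*I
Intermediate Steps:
z(p) = 1/(2*p)
r = -1 (r = -1*1 = -1)
Q(u) = -u
T(Y) = sqrt(-13 + 1/(2*Y)) (T(Y) = sqrt(-1*13 + 1/(2*Y)) = sqrt(-13 + 1/(2*Y)))
1/T(430) = 1/(sqrt(-52 + 2/430)/2) = 1/(sqrt(-52 + 2*(1/430))/2) = 1/(sqrt(-52 + 1/215)/2) = 1/(sqrt(-11179/215)/2) = 1/((I*sqrt(2403485)/215)/2) = 1/(I*sqrt(2403485)/430) = -2*I*sqrt(2403485)/11179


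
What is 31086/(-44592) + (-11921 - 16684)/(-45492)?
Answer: -1925141/28174712 ≈ -0.068329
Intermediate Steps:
31086/(-44592) + (-11921 - 16684)/(-45492) = 31086*(-1/44592) - 28605*(-1/45492) = -5181/7432 + 9535/15164 = -1925141/28174712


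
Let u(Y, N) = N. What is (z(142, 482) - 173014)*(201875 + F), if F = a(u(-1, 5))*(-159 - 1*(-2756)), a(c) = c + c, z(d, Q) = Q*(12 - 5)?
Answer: -38651625800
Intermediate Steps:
z(d, Q) = 7*Q (z(d, Q) = Q*7 = 7*Q)
a(c) = 2*c
F = 25970 (F = (2*5)*(-159 - 1*(-2756)) = 10*(-159 + 2756) = 10*2597 = 25970)
(z(142, 482) - 173014)*(201875 + F) = (7*482 - 173014)*(201875 + 25970) = (3374 - 173014)*227845 = -169640*227845 = -38651625800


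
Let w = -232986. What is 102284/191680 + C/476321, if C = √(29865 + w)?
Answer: 25571/47920 + 3*I*√22569/476321 ≈ 0.53362 + 0.00094619*I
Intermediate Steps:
C = 3*I*√22569 (C = √(29865 - 232986) = √(-203121) = 3*I*√22569 ≈ 450.69*I)
102284/191680 + C/476321 = 102284/191680 + (3*I*√22569)/476321 = 102284*(1/191680) + (3*I*√22569)*(1/476321) = 25571/47920 + 3*I*√22569/476321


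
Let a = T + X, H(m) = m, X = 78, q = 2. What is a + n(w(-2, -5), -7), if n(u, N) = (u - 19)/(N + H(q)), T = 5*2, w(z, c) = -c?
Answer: 454/5 ≈ 90.800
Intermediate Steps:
T = 10
n(u, N) = (-19 + u)/(2 + N) (n(u, N) = (u - 19)/(N + 2) = (-19 + u)/(2 + N))
a = 88 (a = 10 + 78 = 88)
a + n(w(-2, -5), -7) = 88 + (-19 - 1*(-5))/(2 - 7) = 88 + (-19 + 5)/(-5) = 88 - 1/5*(-14) = 88 + 14/5 = 454/5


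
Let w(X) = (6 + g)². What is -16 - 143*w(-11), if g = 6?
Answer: -20608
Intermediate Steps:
w(X) = 144 (w(X) = (6 + 6)² = 12² = 144)
-16 - 143*w(-11) = -16 - 143*144 = -16 - 20592 = -20608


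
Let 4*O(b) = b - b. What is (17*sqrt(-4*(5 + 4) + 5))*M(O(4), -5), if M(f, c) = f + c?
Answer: -85*I*sqrt(31) ≈ -473.26*I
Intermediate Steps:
O(b) = 0 (O(b) = (b - b)/4 = (1/4)*0 = 0)
M(f, c) = c + f
(17*sqrt(-4*(5 + 4) + 5))*M(O(4), -5) = (17*sqrt(-4*(5 + 4) + 5))*(-5 + 0) = (17*sqrt(-4*9 + 5))*(-5) = (17*sqrt(-36 + 5))*(-5) = (17*sqrt(-31))*(-5) = (17*(I*sqrt(31)))*(-5) = (17*I*sqrt(31))*(-5) = -85*I*sqrt(31)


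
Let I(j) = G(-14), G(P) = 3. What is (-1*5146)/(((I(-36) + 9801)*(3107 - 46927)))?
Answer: 2573/214805640 ≈ 1.1978e-5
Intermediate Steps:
I(j) = 3
(-1*5146)/(((I(-36) + 9801)*(3107 - 46927))) = (-1*5146)/(((3 + 9801)*(3107 - 46927))) = -5146/(9804*(-43820)) = -5146/(-429611280) = -5146*(-1/429611280) = 2573/214805640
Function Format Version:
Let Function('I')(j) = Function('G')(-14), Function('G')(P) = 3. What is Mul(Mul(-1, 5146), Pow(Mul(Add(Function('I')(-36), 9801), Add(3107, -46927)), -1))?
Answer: Rational(2573, 214805640) ≈ 1.1978e-5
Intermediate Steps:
Function('I')(j) = 3
Mul(Mul(-1, 5146), Pow(Mul(Add(Function('I')(-36), 9801), Add(3107, -46927)), -1)) = Mul(Mul(-1, 5146), Pow(Mul(Add(3, 9801), Add(3107, -46927)), -1)) = Mul(-5146, Pow(Mul(9804, -43820), -1)) = Mul(-5146, Pow(-429611280, -1)) = Mul(-5146, Rational(-1, 429611280)) = Rational(2573, 214805640)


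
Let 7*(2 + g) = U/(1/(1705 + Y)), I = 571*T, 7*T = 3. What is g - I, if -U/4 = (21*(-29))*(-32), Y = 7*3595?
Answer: -2094571967/7 ≈ -2.9922e+8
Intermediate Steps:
Y = 25165
U = -77952 (U = -4*21*(-29)*(-32) = -(-2436)*(-32) = -4*19488 = -77952)
T = 3/7 (T = (⅐)*3 = 3/7 ≈ 0.42857)
I = 1713/7 (I = 571*(3/7) = 1713/7 ≈ 244.71)
g = -299224322 (g = -2 + (-77952/(1/(1705 + 25165)))/7 = -2 + (-77952/(1/26870))/7 = -2 + (-77952/1/26870)/7 = -2 + (-77952*26870)/7 = -2 + (⅐)*(-2094570240) = -2 - 299224320 = -299224322)
g - I = -299224322 - 1*1713/7 = -299224322 - 1713/7 = -2094571967/7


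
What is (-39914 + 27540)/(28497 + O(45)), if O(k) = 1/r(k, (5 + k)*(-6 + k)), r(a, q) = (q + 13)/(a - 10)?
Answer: -12145081/27969823 ≈ -0.43422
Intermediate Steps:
r(a, q) = (13 + q)/(-10 + a)
O(k) = (-10 + k)/(13 + (-6 + k)*(5 + k)) (O(k) = 1/((13 + (5 + k)*(-6 + k))/(-10 + k)) = 1/((13 + (-6 + k)*(5 + k))/(-10 + k)) = (-10 + k)/(13 + (-6 + k)*(5 + k)))
(-39914 + 27540)/(28497 + O(45)) = (-39914 + 27540)/(28497 + (10 - 1*45)/(17 + 45 - 1*45**2)) = -12374/(28497 + (10 - 45)/(17 + 45 - 1*2025)) = -12374/(28497 - 35/(17 + 45 - 2025)) = -12374/(28497 - 35/(-1963)) = -12374/(28497 - 1/1963*(-35)) = -12374/(28497 + 35/1963) = -12374/55939646/1963 = -12374*1963/55939646 = -12145081/27969823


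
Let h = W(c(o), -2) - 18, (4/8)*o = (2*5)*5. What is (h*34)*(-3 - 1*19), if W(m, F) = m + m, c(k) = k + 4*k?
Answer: -734536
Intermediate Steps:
o = 100 (o = 2*((2*5)*5) = 2*(10*5) = 2*50 = 100)
c(k) = 5*k
W(m, F) = 2*m
h = 982 (h = 2*(5*100) - 18 = 2*500 - 18 = 1000 - 18 = 982)
(h*34)*(-3 - 1*19) = (982*34)*(-3 - 1*19) = 33388*(-3 - 19) = 33388*(-22) = -734536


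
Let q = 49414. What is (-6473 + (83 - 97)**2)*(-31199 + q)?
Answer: -114335555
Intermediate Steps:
(-6473 + (83 - 97)**2)*(-31199 + q) = (-6473 + (83 - 97)**2)*(-31199 + 49414) = (-6473 + (-14)**2)*18215 = (-6473 + 196)*18215 = -6277*18215 = -114335555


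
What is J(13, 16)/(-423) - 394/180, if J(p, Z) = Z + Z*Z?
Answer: -1331/470 ≈ -2.8319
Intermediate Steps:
J(p, Z) = Z + Z²
J(13, 16)/(-423) - 394/180 = (16*(1 + 16))/(-423) - 394/180 = (16*17)*(-1/423) - 394*1/180 = 272*(-1/423) - 197/90 = -272/423 - 197/90 = -1331/470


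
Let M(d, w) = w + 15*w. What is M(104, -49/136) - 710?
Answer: -12168/17 ≈ -715.76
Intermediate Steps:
M(d, w) = 16*w
M(104, -49/136) - 710 = 16*(-49/136) - 710 = -98/17 - 710 = -12168/17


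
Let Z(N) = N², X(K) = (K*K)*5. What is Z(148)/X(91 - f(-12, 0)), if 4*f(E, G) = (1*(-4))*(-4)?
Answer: 21904/37845 ≈ 0.57878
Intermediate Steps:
f(E, G) = 4 (f(E, G) = ((1*(-4))*(-4))/4 = (-4*(-4))/4 = (¼)*16 = 4)
X(K) = 5*K² (X(K) = K²*5 = 5*K²)
Z(148)/X(91 - f(-12, 0)) = 148²/((5*(91 - 1*4)²)) = 21904/((5*(91 - 4)²)) = 21904/((5*87²)) = 21904/((5*7569)) = 21904/37845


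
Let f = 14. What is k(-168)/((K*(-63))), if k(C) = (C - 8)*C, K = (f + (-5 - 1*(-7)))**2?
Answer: -11/6 ≈ -1.8333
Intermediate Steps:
K = 256 (K = (14 + (-5 - 1*(-7)))**2 = (14 + (-5 + 7))**2 = (14 + 2)**2 = 16**2 = 256)
k(C) = C*(-8 + C) (k(C) = (-8 + C)*C = C*(-8 + C))
k(-168)/((K*(-63))) = (-168*(-8 - 168))/((256*(-63))) = -168*(-176)/(-16128) = 29568*(-1/16128) = -11/6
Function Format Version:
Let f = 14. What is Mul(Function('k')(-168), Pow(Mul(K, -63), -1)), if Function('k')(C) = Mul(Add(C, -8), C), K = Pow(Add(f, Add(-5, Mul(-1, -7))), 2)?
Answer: Rational(-11, 6) ≈ -1.8333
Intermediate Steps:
K = 256 (K = Pow(Add(14, Add(-5, Mul(-1, -7))), 2) = Pow(Add(14, Add(-5, 7)), 2) = Pow(Add(14, 2), 2) = Pow(16, 2) = 256)
Function('k')(C) = Mul(C, Add(-8, C)) (Function('k')(C) = Mul(Add(-8, C), C) = Mul(C, Add(-8, C)))
Mul(Function('k')(-168), Pow(Mul(K, -63), -1)) = Mul(Mul(-168, Add(-8, -168)), Pow(Mul(256, -63), -1)) = Mul(Mul(-168, -176), Pow(-16128, -1)) = Mul(29568, Rational(-1, 16128)) = Rational(-11, 6)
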